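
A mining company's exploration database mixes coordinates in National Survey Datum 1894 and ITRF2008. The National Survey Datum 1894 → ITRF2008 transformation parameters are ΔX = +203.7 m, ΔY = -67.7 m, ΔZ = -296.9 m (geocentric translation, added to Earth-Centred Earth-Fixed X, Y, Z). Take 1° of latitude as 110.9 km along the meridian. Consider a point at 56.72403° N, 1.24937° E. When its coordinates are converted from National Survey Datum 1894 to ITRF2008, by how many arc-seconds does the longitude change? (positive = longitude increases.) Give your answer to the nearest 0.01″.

sin φ = 0.836038, cos φ = 0.548672, sin λ = 0.021804, cos λ = 0.999762.
East component: ΔE = −sin λ·ΔX + cos λ·ΔY = −(0.021804)(203.7) + (0.999762)(-67.7) = -72.13 m.
1° of latitude spans 110900 m; at latitude φ, 1° of longitude spans that × cos φ = 60847.8 m, so Δλ = -72.13 / 60847.8 × 3600 = -4.267″.

Δλ = -4.27″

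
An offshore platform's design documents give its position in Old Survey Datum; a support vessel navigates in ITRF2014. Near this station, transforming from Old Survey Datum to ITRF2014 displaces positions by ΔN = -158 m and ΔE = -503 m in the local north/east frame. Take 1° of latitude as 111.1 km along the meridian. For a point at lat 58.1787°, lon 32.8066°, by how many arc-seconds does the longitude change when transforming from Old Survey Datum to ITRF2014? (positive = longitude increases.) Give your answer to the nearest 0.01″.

At latitude 58.1787°, cos φ = 0.527272.
1° of longitude at this latitude = 111.1 × cos φ = 58.58 km, so Δλ = -503.0 / 58579.9 = -0.0085866° = -30.912″.

Δλ = -30.91″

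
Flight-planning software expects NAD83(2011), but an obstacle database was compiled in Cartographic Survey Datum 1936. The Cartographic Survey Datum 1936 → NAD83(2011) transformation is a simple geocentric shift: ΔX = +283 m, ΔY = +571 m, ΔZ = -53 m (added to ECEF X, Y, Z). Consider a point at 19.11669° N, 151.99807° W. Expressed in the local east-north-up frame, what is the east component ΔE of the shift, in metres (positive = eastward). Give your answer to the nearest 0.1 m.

The local east axis at (φ, λ) is (−sin λ, cos λ, 0), so ΔE = −sin(-151.99807°)·283 + cos(-151.99807°)·571 = -371.29 m.

ΔE = -371.3 m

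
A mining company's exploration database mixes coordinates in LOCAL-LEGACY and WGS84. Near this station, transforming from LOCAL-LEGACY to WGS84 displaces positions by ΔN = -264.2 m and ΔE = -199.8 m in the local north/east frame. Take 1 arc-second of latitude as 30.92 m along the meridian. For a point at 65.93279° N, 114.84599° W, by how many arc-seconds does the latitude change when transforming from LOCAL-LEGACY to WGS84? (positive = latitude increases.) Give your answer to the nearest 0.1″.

1″ of latitude = 30.92 m, so Δφ = -264.2 / 30.92 = -8.545″.

Δφ = -8.5″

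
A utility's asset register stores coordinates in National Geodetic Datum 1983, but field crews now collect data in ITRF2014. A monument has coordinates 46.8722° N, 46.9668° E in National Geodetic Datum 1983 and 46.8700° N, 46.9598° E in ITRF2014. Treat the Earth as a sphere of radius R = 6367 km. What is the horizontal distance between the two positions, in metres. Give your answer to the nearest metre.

Δφ = 46.8700° − 46.8722° = -0.0022°; Δλ = 46.9598° − 46.9668° = -0.0070°.
1° along a meridian = πR/180 = 111125 m.
ΔN = Δφ × 111125 = -244.5 m; ΔE = Δλ × 111125 × cos(46.8722°) = -0.0070 × 111125 × 0.683628 = -531.8 m.
Distance = √(ΔE² + ΔN²) = √((-531.8)² + (-244.5)²) = 585.3 m.

585 m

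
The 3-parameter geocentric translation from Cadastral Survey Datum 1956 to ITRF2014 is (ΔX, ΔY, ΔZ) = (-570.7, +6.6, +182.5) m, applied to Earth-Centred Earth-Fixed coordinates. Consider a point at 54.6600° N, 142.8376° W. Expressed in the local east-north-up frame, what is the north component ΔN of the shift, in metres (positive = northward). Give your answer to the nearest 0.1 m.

At φ = 54.6600°, λ = -142.8376°: sin φ = 0.815734, cos φ = 0.578427, sin λ = -0.604076, cos λ = -0.796927.
ΔN = −sin φ cos λ·ΔX − sin φ sin λ·ΔY + cos φ·ΔZ = −(0.815734)(-0.796927)(-570.7) − (0.815734)(-0.604076)(6.6) + (0.578427)(182.5) = -262.19 m.

ΔN = -262.2 m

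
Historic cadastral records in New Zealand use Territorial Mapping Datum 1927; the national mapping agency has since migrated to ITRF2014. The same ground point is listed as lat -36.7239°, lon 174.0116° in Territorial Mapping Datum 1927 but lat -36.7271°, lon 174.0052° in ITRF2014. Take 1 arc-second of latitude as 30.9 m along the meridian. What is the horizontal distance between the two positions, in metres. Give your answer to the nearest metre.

Δφ = -36.7271° − -36.7239° = -0.0032°; Δλ = 174.0052° − 174.0116° = -0.0064°.
1° of latitude = 3600 × 30.90 = 111240 m.
ΔN = Δφ × 111240 = -356.0 m; ΔE = Δλ × 111240 × cos(-36.7239°) = -0.0064 × 111240 × 0.801526 = -570.6 m.
Distance = √(ΔE² + ΔN²) = √((-570.6)² + (-356.0)²) = 672.6 m.

673 m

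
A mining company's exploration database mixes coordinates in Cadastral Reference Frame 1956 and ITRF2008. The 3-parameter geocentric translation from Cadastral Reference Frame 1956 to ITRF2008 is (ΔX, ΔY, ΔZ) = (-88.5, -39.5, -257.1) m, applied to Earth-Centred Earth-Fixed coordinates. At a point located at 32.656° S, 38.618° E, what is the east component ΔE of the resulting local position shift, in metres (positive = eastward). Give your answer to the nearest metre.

ΔE = 24 m

The local east axis at (φ, λ) is (−sin λ, cos λ, 0), so ΔE = −sin(38.618°)·(-88.5) + cos(38.618°)·(-39.5) = 24.37 m.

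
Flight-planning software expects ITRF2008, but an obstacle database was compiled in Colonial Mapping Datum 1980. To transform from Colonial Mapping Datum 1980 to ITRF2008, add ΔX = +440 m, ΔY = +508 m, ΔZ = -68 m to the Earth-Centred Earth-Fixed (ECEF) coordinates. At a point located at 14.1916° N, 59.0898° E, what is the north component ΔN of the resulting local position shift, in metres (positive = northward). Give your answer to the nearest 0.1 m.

At φ = 14.1916°, λ = 59.0898°: sin φ = 0.245165, cos φ = 0.969481, sin λ = 0.857973, cos λ = 0.513694.
ΔN = −sin φ cos λ·ΔX − sin φ sin λ·ΔY + cos φ·ΔZ = −(0.245165)(0.513694)(440) − (0.245165)(0.857973)(508) + (0.969481)(-68) = -228.19 m.

ΔN = -228.2 m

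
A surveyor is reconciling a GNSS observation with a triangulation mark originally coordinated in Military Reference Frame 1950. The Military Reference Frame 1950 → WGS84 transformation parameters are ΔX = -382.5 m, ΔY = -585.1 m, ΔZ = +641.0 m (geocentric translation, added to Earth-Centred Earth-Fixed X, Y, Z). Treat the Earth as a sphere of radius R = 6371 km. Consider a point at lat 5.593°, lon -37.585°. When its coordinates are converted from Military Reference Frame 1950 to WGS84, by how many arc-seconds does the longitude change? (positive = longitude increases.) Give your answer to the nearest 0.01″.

sin φ = 0.097461, cos φ = 0.995239, sin λ = -0.609938, cos λ = 0.792449.
East component: ΔE = −sin λ·ΔX + cos λ·ΔY = −(-0.609938)(-382.5) + (0.792449)(-585.1) = -696.96 m.
1° of latitude spans πR/180 = 111195 m; at latitude φ, 1° of longitude spans that × cos φ = 110665.6 m, so Δλ = -696.96 / 110665.6 × 3600 = -22.673″.

Δλ = -22.67″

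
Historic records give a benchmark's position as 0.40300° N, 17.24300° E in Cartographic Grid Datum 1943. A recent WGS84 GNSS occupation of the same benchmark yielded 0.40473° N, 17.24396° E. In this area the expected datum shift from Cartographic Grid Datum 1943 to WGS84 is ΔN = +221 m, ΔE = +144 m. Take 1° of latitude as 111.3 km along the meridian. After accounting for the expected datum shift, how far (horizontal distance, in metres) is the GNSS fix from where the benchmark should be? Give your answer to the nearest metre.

Observed coordinate differences: Δφ = +0.00173°, Δλ = +0.00096°.
Converting to metres (1° lat = 111300 m, cos φ = 0.999975): observed ΔN = 192.5 m, observed ΔE = 106.8 m.
Subtracting the expected shift leaves a residual of 192.5 − (221) = -28.5 m north and 106.8 − (144) = -37.2 m east.
Residual distance = √((-28.5)² + (-37.2)²) = 46.8 m.

47 m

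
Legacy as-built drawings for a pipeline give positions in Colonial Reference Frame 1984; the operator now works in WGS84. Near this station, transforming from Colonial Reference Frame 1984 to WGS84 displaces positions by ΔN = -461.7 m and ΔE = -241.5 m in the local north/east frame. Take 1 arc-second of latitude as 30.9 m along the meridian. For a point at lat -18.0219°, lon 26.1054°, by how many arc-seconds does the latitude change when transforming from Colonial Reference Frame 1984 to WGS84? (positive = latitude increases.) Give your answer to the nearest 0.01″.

Δφ = -14.94″

1″ of latitude = 30.90 m, so Δφ = -461.7 / 30.90 = -14.942″.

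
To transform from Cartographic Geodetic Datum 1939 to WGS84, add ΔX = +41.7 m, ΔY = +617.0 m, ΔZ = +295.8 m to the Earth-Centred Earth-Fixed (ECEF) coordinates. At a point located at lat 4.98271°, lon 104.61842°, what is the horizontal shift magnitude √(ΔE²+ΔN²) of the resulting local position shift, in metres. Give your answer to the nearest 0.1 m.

At φ = 4.98271°, λ = 104.61842°: sin φ = 0.086855, cos φ = 0.996221, sin λ = 0.967628, cos λ = -0.252380.
ΔE = −sin λ·ΔX + cos λ·ΔY = −(0.967628)·(41.7) + (-0.252380)·(617.0) = -196.07 m.
ΔN = −sin φ cos λ·ΔX − sin φ sin λ·ΔY + cos φ·ΔZ = −(0.086855)(-0.252380)(41.7) − (0.086855)(0.967628)(617.0) + (0.996221)(295.8) = 243.74 m.
Horizontal magnitude = √(ΔE² + ΔN²) = √((-196.07)² + 243.74²) = 312.81 m.

312.8 m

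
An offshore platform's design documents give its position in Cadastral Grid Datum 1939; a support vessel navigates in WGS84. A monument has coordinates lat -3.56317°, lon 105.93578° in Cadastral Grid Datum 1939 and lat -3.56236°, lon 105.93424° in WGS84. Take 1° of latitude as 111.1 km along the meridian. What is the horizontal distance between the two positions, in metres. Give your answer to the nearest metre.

Δφ = -3.56236° − -3.56317° = +0.00081°; Δλ = 105.93424° − 105.93578° = -0.00154°.
ΔN = Δφ × 111100 = 90.0 m; ΔE = Δλ × 111100 × cos(-3.56317°) = -0.00154 × 111100 × 0.998067 = -170.8 m.
Distance = √(ΔE² + ΔN²) = √((-170.8)² + 90.0²) = 193.0 m.

193 m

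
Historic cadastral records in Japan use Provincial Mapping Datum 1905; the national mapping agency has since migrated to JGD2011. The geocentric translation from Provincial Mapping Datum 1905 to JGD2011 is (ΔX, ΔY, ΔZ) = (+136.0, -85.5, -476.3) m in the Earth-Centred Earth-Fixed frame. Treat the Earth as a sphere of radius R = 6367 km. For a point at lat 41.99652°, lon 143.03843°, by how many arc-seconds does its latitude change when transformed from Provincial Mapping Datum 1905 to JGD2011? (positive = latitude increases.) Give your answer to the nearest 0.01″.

sin φ = 0.669085, cos φ = 0.743185, sin λ = 0.601279, cos λ = -0.799039.
North component: ΔN = −sin φ cos λ·ΔX − sin φ sin λ·ΔY + cos φ·ΔZ = −(0.669085)(-0.799039)(136.0) − (0.669085)(0.601279)(-85.5) + (0.743185)(-476.3) = -246.87 m.
1° of latitude spans πR/180 = 111125 m, so Δφ = -246.87 / 111125 × 3600 = -7.998″.

Δφ = -8.00″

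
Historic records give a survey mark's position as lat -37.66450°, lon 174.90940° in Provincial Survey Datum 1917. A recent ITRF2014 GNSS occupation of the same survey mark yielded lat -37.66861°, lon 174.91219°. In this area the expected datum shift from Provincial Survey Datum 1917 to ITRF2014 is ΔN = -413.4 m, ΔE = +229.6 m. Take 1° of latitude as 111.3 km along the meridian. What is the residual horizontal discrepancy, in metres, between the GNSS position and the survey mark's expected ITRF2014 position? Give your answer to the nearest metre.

Observed coordinate differences: Δφ = -0.00411°, Δλ = +0.00279°.
Converting to metres (1° lat = 111300 m, cos φ = 0.791602): observed ΔN = -457.4 m, observed ΔE = 245.8 m.
Subtracting the expected shift leaves a residual of -457.4 − (-413.4) = -44.0 m north and 245.8 − (229.6) = 16.2 m east.
Residual distance = √((-44.0)² + 16.2²) = 46.9 m.

47 m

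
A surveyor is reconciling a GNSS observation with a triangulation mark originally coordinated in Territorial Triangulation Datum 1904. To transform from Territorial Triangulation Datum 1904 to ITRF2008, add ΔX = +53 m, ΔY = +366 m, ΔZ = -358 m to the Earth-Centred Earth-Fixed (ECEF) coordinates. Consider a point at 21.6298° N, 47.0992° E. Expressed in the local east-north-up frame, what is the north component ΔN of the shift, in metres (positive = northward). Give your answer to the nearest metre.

At φ = 21.6298°, λ = 47.0992°: sin φ = 0.368608, cos φ = 0.929585, sin λ = 0.732533, cos λ = 0.680731.
ΔN = −sin φ cos λ·ΔX − sin φ sin λ·ΔY + cos φ·ΔZ = −(0.368608)(0.680731)(53) − (0.368608)(0.732533)(366) + (0.929585)(-358) = -444.92 m.

ΔN = -445 m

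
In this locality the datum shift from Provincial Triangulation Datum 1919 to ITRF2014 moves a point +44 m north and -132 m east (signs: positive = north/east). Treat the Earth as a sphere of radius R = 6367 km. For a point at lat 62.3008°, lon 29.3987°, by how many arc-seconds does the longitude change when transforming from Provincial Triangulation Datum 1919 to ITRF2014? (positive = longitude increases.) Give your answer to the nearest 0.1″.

At latitude 62.3008°, cos φ = 0.464830.
One radian of longitude at latitude φ spans R cos φ, so Δλ = ΔE / (R cos φ) = -132.0 / (6367000 × 0.464830) = -4.4601e-05 rad = -9.200″.

Δλ = -9.2″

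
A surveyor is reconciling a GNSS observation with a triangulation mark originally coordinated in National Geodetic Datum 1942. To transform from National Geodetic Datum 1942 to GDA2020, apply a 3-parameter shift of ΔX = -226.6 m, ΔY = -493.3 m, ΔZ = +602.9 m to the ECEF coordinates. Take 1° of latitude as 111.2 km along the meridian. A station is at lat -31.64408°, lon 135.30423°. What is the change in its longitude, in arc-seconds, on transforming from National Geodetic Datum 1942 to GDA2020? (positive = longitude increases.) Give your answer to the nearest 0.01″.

sin φ = -0.524641, cos φ = 0.851324, sin λ = 0.703342, cos λ = -0.710851.
East component: ΔE = −sin λ·ΔX + cos λ·ΔY = −(0.703342)(-226.6) + (-0.710851)(-493.3) = 510.04 m.
1° of latitude spans 111200 m; at latitude φ, 1° of longitude spans that × cos φ = 94667.2 m, so Δλ = 510.04 / 94667.2 × 3600 = 19.396″.

Δλ = 19.40″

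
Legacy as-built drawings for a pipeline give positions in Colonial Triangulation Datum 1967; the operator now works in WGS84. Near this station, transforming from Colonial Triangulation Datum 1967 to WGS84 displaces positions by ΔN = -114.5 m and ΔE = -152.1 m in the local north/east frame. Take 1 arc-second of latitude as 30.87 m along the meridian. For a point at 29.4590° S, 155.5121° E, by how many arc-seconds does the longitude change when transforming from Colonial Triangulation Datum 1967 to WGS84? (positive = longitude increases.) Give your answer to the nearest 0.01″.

At latitude -29.4590°, cos φ = 0.870708.
1″ of longitude at this latitude = 30.87 × cos φ = 26.8788 m, so Δλ = -152.1 / 26.8788 = -5.659″.

Δλ = -5.66″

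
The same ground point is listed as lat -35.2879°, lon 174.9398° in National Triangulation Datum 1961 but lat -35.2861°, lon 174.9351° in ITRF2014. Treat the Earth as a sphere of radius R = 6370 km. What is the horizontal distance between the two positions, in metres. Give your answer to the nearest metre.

Δφ = -35.2861° − -35.2879° = +0.0018°; Δλ = 174.9351° − 174.9398° = -0.0047°.
1° along a meridian = πR/180 = 111177 m.
ΔN = Δφ × 111177 = 200.1 m; ΔE = Δλ × 111177 × cos(-35.2879°) = -0.0047 × 111177 × 0.816260 = -426.5 m.
Distance = √(ΔE² + ΔN²) = √((-426.5)² + 200.1²) = 471.1 m.

471 m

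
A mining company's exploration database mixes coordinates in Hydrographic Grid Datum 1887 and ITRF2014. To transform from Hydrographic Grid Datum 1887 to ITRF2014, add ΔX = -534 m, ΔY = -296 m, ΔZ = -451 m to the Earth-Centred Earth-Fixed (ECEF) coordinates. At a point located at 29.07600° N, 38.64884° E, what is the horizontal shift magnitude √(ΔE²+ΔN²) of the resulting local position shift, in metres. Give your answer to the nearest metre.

At φ = 29.07600°, λ = 38.64884°: sin φ = 0.485969, cos φ = 0.873976, sin λ = 0.624546, cos λ = 0.780988.
ΔE = −sin λ·ΔX + cos λ·ΔY = −(0.624546)·(-534) + (0.780988)·(-296) = 102.33 m.
ΔN = −sin φ cos λ·ΔX − sin φ sin λ·ΔY + cos φ·ΔZ = −(0.485969)(0.780988)(-534) − (0.485969)(0.624546)(-296) + (0.873976)(-451) = -101.65 m.
Horizontal magnitude = √(ΔE² + ΔN²) = √(102.33² + (-101.65)²) = 144.24 m.

144 m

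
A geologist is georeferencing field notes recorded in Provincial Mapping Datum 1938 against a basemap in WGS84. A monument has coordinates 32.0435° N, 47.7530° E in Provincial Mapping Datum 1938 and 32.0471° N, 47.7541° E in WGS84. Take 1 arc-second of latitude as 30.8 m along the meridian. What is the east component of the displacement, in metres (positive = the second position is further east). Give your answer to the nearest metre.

Δφ = 32.0471° − 32.0435° = +0.0036°; Δλ = 47.7541° − 47.7530° = +0.0011°.
1° of latitude = 3600 × 30.80 = 110880 m.
ΔN = Δφ × 110880 = 399.2 m; ΔE = Δλ × 110880 × cos(32.0435°) = +0.0011 × 110880 × 0.847646 = 103.4 m.

ΔE = 103 m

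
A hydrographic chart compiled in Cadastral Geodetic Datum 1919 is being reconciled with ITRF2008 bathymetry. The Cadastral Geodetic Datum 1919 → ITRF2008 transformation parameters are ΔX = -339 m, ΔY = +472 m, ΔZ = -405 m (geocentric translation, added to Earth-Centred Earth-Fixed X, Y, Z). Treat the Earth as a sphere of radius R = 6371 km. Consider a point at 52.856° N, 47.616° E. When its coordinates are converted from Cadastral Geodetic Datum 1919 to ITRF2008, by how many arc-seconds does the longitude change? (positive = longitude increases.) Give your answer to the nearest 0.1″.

sin φ = 0.797120, cos φ = 0.603820, sin λ = 0.738644, cos λ = 0.674096.
East component: ΔE = −sin λ·ΔX + cos λ·ΔY = −(0.738644)(-339) + (0.674096)(472) = 568.57 m.
1° of latitude spans πR/180 = 111195 m; at latitude φ, 1° of longitude spans that × cos φ = 67141.8 m, so Δλ = 568.57 / 67141.8 × 3600 = 30.486″.

Δλ = 30.5″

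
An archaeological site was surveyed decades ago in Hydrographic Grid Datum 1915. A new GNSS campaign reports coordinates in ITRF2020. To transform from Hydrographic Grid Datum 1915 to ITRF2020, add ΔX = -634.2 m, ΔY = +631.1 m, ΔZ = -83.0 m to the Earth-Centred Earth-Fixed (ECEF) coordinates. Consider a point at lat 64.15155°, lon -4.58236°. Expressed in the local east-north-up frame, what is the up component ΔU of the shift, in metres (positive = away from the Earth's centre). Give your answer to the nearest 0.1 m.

ΔU = -372.3 m

At φ = 64.15155°, λ = -4.58236°: sin φ = 0.899950, cos φ = 0.435992, sin λ = -0.079892, cos λ = 0.996804.
ΔU = cos φ cos λ·ΔX + cos φ sin λ·ΔY + sin φ·ΔZ = (0.435992)(0.996804)(-634.2) + (0.435992)(-0.079892)(631.1) + (0.899950)(-83.0) = -372.30 m.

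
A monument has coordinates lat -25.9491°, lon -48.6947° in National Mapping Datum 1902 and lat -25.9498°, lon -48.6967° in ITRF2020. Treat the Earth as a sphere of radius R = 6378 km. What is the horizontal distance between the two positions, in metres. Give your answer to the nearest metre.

215 m

Δφ = -25.9498° − -25.9491° = -0.0007°; Δλ = -48.6967° − -48.6947° = -0.0020°.
1° along a meridian = πR/180 = 111317 m.
ΔN = Δφ × 111317 = -77.9 m; ΔE = Δλ × 111317 × cos(-25.9491°) = -0.0020 × 111317 × 0.899183 = -200.2 m.
Distance = √(ΔE² + ΔN²) = √((-200.2)² + (-77.9)²) = 214.8 m.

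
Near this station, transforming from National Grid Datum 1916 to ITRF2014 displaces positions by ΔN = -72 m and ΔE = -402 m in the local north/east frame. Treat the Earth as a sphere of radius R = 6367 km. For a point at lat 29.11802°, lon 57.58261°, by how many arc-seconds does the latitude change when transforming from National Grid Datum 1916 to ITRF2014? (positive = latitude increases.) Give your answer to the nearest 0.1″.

On a sphere of radius R, 1 rad of latitude = R, so Δφ = ΔN / R = -72.0 / 6367000 = -1.1308e-05 rad = -2.333″.

Δφ = -2.3″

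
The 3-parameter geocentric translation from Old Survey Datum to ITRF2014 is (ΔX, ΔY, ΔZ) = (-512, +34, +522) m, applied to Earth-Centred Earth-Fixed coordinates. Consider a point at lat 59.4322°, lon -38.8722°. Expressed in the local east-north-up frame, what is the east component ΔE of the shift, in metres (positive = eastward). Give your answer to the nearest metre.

The local east axis at (φ, λ) is (−sin λ, cos λ, 0), so ΔE = −sin(-38.8722°)·(-512) + cos(-38.8722°)·34 = -294.85 m.

ΔE = -295 m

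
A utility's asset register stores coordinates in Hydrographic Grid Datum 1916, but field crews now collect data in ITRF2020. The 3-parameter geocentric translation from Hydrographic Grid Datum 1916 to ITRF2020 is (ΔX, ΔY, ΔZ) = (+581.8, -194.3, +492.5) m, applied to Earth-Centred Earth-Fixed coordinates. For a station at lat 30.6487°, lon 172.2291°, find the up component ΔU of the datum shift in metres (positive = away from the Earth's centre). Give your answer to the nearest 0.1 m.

At φ = 30.6487°, λ = 172.2291°: sin φ = 0.509773, cos φ = 0.860309, sin λ = 0.135212, cos λ = -0.990817.
ΔU = cos φ cos λ·ΔX + cos φ sin λ·ΔY + sin φ·ΔZ = (0.860309)(-0.990817)(581.8) + (0.860309)(0.135212)(-194.3) + (0.509773)(492.5) = -267.47 m.

ΔU = -267.5 m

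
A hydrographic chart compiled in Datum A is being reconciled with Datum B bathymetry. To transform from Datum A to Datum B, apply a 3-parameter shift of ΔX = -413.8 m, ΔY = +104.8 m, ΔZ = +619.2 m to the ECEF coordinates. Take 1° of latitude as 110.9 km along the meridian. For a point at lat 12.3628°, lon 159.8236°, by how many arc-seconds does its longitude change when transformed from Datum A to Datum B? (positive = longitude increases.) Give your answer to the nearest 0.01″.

Δλ = 1.47″

sin φ = 0.214101, cos φ = 0.976811, sin λ = 0.344912, cos λ = -0.938635.
East component: ΔE = −sin λ·ΔX + cos λ·ΔY = −(0.344912)(-413.8) + (-0.938635)(104.8) = 44.36 m.
1° of latitude spans 110900 m; at latitude φ, 1° of longitude spans that × cos φ = 108328.4 m, so Δλ = 44.36 / 108328.4 × 3600 = 1.474″.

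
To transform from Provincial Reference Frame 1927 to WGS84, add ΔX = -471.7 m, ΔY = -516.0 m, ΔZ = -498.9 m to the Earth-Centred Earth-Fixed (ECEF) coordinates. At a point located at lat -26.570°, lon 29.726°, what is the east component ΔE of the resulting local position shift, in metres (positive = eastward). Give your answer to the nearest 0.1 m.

ΔE = -214.2 m

The local east axis at (φ, λ) is (−sin λ, cos λ, 0), so ΔE = −sin(29.726°)·(-471.7) + cos(29.726°)·(-516.0) = -214.20 m.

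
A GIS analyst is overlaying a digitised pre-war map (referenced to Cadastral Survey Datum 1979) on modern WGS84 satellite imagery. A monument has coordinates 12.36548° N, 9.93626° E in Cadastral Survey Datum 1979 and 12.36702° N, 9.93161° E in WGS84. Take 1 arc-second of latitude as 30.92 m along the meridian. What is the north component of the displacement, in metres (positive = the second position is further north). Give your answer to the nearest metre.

Δφ = 12.36702° − 12.36548° = +0.00154°; Δλ = 9.93161° − 9.93626° = -0.00465°.
1° of latitude = 3600 × 30.92 = 111312 m.
ΔN = Δφ × 111312 = 171.4 m; ΔE = Δλ × 111312 × cos(12.36548°) = -0.00465 × 111312 × 0.976801 = -505.6 m.

ΔN = 171 m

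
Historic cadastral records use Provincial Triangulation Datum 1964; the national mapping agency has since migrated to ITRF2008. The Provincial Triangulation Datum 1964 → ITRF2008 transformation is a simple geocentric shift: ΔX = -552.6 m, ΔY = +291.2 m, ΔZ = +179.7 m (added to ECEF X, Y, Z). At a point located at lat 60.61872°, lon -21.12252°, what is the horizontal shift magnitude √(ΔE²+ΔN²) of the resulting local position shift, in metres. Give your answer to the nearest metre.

At φ = 60.61872°, λ = -21.12252°: sin φ = 0.871374, cos φ = 0.490619, sin λ = -0.360363, cos λ = 0.932812.
ΔE = −sin λ·ΔX + cos λ·ΔY = −(-0.360363)·(-552.6) + (0.932812)·(291.2) = 72.50 m.
ΔN = −sin φ cos λ·ΔX − sin φ sin λ·ΔY + cos φ·ΔZ = −(0.871374)(0.932812)(-552.6) − (0.871374)(-0.360363)(291.2) + (0.490619)(179.7) = 628.77 m.
Horizontal magnitude = √(ΔE² + ΔN²) = √(72.50² + 628.77²) = 632.94 m.

633 m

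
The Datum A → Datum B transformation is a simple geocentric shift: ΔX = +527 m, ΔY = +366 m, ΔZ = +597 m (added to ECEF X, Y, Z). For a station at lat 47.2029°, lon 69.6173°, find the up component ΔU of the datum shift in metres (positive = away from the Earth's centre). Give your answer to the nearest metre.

At φ = 47.2029°, λ = 69.6173°: sin φ = 0.733764, cos φ = 0.679404, sin λ = 0.937387, cos λ = 0.348289.
ΔU = cos φ cos λ·ΔX + cos φ sin λ·ΔY + sin φ·ΔZ = (0.679404)(0.348289)(527) + (0.679404)(0.937387)(366) + (0.733764)(597) = 795.85 m.

ΔU = 796 m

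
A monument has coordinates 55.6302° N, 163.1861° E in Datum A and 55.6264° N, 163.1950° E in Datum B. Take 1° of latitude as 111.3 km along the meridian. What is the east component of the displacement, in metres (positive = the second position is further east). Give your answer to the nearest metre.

Δφ = 55.6264° − 55.6302° = -0.0038°; Δλ = 163.1950° − 163.1861° = +0.0089°.
ΔN = Δφ × 111300 = -422.9 m; ΔE = Δλ × 111300 × cos(55.6302°) = +0.0089 × 111300 × 0.564532 = 559.2 m.

ΔE = 559 m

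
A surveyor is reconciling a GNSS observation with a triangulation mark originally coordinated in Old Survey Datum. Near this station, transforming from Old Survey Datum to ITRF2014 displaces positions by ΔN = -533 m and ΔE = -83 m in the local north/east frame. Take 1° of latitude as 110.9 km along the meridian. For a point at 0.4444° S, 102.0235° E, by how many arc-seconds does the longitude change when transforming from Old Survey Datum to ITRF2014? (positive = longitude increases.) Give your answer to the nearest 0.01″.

Δλ = -2.69″

At latitude -0.4444°, cos φ = 0.999970.
1° of longitude at this latitude = 110.9 × cos φ = 110.90 km, so Δλ = -83.0 / 110896.7 = -0.0007484° = -2.694″.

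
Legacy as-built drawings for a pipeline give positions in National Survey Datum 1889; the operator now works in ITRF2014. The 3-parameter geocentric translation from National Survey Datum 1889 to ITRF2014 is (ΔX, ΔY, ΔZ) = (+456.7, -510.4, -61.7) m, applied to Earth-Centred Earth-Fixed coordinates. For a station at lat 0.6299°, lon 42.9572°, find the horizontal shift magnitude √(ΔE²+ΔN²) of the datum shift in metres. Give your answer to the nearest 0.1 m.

At φ = 0.6299°, λ = 42.9572°: sin φ = 0.010994, cos φ = 0.999940, sin λ = 0.681452, cos λ = 0.731863.
ΔE = −sin λ·ΔX + cos λ·ΔY = −(0.681452)·(456.7) + (0.731863)·(-510.4) = -684.76 m.
ΔN = −sin φ cos λ·ΔX − sin φ sin λ·ΔY + cos φ·ΔZ = −(0.010994)(0.731863)(456.7) − (0.010994)(0.681452)(-510.4) + (0.999940)(-61.7) = -61.55 m.
Horizontal magnitude = √(ΔE² + ΔN²) = √((-684.76)² + (-61.55)²) = 687.52 m.

687.5 m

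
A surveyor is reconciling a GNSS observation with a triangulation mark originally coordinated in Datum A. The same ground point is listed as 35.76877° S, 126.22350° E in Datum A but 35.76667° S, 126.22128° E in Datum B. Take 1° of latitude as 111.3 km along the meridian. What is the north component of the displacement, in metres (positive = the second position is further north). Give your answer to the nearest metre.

ΔN = 234 m

Δφ = -35.76667° − -35.76877° = +0.00210°; Δλ = 126.22128° − 126.22350° = -0.00222°.
ΔN = Δφ × 111300 = 233.7 m; ΔE = Δλ × 111300 × cos(-35.76877°) = -0.00222 × 111300 × 0.811383 = -200.5 m.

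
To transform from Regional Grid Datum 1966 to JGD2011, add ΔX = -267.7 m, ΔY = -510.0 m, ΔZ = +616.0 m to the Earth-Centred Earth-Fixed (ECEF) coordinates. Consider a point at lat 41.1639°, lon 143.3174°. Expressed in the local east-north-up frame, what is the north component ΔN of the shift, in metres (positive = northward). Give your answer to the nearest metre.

At φ = 41.1639°, λ = 143.3174°: sin φ = 0.658215, cos φ = 0.752830, sin λ = 0.597382, cos λ = -0.801957.
ΔN = −sin φ cos λ·ΔX − sin φ sin λ·ΔY + cos φ·ΔZ = −(0.658215)(-0.801957)(-267.7) − (0.658215)(0.597382)(-510.0) + (0.752830)(616.0) = 522.97 m.

ΔN = 523 m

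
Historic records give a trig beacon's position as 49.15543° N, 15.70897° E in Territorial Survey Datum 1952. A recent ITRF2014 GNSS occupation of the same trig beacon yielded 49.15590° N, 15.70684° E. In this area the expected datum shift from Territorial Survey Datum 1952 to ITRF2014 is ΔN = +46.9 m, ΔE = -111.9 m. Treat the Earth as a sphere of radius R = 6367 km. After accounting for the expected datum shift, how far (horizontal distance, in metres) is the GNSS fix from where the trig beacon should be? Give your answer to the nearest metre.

Observed coordinate differences: Δφ = +0.00047°, Δλ = -0.00213°.
Converting to metres (1° lat = 111125 m, cos φ = 0.654009): observed ΔN = 52.2 m, observed ΔE = -154.8 m.
Subtracting the expected shift leaves a residual of 52.2 − (46.9) = 5.3 m north and -154.8 − (-111.9) = -42.9 m east.
Residual distance = √(5.3² + (-42.9)²) = 43.2 m.

43 m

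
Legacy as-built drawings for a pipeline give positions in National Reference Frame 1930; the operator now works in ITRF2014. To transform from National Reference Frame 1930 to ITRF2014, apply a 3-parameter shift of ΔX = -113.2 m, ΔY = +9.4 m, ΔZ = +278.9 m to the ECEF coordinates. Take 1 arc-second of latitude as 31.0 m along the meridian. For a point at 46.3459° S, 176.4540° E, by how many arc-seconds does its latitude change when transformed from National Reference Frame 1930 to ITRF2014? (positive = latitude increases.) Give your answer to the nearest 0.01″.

sin φ = -0.723520, cos φ = 0.690303, sin λ = 0.061850, cos λ = -0.998085.
North component: ΔN = −sin φ cos λ·ΔX − sin φ sin λ·ΔY + cos φ·ΔZ = −(-0.723520)(-0.998085)(-113.2) − (-0.723520)(0.061850)(9.4) + (0.690303)(278.9) = 274.69 m.
1° of latitude spans 3600 × 31.00 = 111600 m, so Δφ = 274.69 / 111600 × 3600 = 8.861″.

Δφ = 8.86″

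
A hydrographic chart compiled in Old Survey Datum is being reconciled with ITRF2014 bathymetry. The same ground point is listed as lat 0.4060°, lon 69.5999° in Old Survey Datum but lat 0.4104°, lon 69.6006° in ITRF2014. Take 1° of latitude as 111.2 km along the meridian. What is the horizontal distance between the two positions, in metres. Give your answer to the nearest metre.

495 m

Δφ = 0.4104° − 0.4060° = +0.0044°; Δλ = 69.6006° − 69.5999° = +0.0007°.
ΔN = Δφ × 111200 = 489.3 m; ΔE = Δλ × 111200 × cos(0.4060°) = +0.0007 × 111200 × 0.999975 = 77.8 m.
Distance = √(ΔE² + ΔN²) = √(77.8² + 489.3²) = 495.4 m.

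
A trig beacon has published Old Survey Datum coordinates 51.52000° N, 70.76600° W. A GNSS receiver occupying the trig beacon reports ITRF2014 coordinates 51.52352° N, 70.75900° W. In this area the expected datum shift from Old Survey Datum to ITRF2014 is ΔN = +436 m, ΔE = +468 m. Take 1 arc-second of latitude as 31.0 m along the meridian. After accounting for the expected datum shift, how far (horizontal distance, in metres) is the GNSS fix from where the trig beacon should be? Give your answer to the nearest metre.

47 m

Observed coordinate differences: Δφ = +0.00352°, Δλ = +0.00700°.
Converting to metres (1° lat = 111600 m, cos φ = 0.622241): observed ΔN = 392.8 m, observed ΔE = 486.1 m.
Subtracting the expected shift leaves a residual of 392.8 − (436) = -43.2 m north and 486.1 − (468) = 18.1 m east.
Residual distance = √((-43.2)² + 18.1²) = 46.8 m.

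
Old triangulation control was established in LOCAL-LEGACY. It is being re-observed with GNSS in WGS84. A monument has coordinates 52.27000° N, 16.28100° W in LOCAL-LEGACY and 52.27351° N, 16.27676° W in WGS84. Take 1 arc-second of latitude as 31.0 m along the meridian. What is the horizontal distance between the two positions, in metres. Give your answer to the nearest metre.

487 m

Δφ = 52.27351° − 52.27000° = +0.00351°; Δλ = -16.27676° − -16.28100° = +0.00424°.
1° of latitude = 3600 × 31.00 = 111600 m.
ΔN = Δφ × 111600 = 391.7 m; ΔE = Δλ × 111600 × cos(52.27000°) = +0.00424 × 111600 × 0.611941 = 289.6 m.
Distance = √(ΔE² + ΔN²) = √(289.6² + 391.7²) = 487.1 m.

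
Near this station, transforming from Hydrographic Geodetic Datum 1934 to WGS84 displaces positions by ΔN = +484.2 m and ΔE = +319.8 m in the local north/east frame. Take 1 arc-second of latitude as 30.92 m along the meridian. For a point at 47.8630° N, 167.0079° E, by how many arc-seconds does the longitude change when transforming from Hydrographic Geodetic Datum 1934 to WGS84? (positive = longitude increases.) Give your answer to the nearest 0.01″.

Δλ = 15.42″

At latitude 47.8630°, cos φ = 0.670906.
1″ of longitude at this latitude = 30.92 × cos φ = 20.7444 m, so Δλ = 319.8 / 20.7444 = 15.416″.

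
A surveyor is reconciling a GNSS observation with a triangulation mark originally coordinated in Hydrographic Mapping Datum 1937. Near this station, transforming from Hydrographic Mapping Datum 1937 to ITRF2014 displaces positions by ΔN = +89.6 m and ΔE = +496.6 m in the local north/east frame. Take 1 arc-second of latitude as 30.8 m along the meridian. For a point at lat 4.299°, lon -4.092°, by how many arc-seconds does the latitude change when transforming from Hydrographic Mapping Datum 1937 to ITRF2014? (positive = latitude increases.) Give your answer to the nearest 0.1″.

1″ of latitude = 30.80 m, so Δφ = 89.6 / 30.80 = 2.909″.

Δφ = 2.9″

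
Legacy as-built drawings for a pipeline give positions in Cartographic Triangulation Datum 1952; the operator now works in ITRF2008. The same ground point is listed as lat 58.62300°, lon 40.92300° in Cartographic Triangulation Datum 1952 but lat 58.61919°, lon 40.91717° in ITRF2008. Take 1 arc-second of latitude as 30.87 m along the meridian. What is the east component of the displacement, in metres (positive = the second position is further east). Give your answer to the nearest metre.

ΔE = -337 m

Δφ = 58.61919° − 58.62300° = -0.00381°; Δλ = 40.91717° − 40.92300° = -0.00583°.
1° of latitude = 3600 × 30.87 = 111132 m.
ΔN = Δφ × 111132 = -423.4 m; ΔE = Δλ × 111132 × cos(58.62300°) = -0.00583 × 111132 × 0.520667 = -337.3 m.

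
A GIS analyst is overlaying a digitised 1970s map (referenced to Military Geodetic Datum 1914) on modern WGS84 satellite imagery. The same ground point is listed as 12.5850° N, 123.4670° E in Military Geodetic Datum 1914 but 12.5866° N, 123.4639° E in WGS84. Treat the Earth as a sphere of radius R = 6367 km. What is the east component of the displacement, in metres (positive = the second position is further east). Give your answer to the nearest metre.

Δφ = 12.5866° − 12.5850° = +0.0016°; Δλ = 123.4639° − 123.4670° = -0.0031°.
1° along a meridian = πR/180 = 111125 m.
ΔN = Δφ × 111125 = 177.8 m; ΔE = Δλ × 111125 × cos(12.5850°) = -0.0031 × 111125 × 0.975974 = -336.2 m.

ΔE = -336 m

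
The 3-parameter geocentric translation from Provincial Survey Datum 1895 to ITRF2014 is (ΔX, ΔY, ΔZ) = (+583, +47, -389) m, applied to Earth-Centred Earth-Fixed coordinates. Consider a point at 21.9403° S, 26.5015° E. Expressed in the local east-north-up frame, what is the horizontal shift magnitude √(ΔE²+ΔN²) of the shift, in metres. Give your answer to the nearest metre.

269 m

The local east axis at (φ, λ) is (−sin λ, cos λ, 0), so ΔE = −sin(26.5015°)·583 + cos(26.5015°)·47 = -218.09 m.
The local north axis is (−sin φ cos λ, −sin φ sin λ, cos φ), giving ΔN = 194.943 + 7.836 − 360.826 = -158.05 m.
Horizontal magnitude = √(ΔE² + ΔN²) = √((-218.09)² + (-158.05)²) = 269.33 m.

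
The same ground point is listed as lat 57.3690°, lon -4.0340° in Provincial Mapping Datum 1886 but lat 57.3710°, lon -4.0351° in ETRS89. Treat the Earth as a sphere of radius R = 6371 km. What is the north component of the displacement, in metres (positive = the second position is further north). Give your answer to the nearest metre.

ΔN = 222 m

Δφ = 57.3710° − 57.3690° = +0.0020°; Δλ = -4.0351° − -4.0340° = -0.0011°.
1° along a meridian = πR/180 = 111195 m.
ΔN = Δφ × 111195 = 222.4 m; ΔE = Δλ × 111195 × cos(57.3690°) = -0.0011 × 111195 × 0.539227 = -66.0 m.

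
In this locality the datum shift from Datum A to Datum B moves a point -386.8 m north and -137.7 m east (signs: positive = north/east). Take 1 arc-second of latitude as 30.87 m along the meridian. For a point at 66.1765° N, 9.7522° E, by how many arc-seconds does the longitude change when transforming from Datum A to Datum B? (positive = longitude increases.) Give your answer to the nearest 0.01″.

At latitude 66.1765°, cos φ = 0.403921.
1″ of longitude at this latitude = 30.87 × cos φ = 12.4690 m, so Δλ = -137.7 / 12.4690 = -11.043″.

Δλ = -11.04″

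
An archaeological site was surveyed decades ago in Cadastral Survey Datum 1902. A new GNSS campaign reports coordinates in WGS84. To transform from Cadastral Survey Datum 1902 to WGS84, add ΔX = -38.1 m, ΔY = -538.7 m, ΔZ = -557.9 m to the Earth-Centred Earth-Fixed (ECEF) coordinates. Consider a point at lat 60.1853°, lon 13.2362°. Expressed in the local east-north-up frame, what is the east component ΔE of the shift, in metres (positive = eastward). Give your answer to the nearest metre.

At φ = 60.1853°, λ = 13.2362°: sin φ = 0.867638, cos φ = 0.497197, sin λ = 0.228966, cos λ = 0.973434.
ΔE = −sin λ·ΔX + cos λ·ΔY = −(0.228966)·(-38.1) + (0.973434)·(-538.7) = -515.67 m.

ΔE = -516 m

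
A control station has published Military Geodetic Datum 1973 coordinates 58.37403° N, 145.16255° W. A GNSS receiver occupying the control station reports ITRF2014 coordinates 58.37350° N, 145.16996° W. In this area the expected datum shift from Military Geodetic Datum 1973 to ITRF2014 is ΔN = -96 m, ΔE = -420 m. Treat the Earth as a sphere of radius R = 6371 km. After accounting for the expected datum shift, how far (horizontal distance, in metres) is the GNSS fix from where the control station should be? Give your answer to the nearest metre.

Observed coordinate differences: Δφ = -0.00053°, Δλ = -0.00741°.
Converting to metres (1° lat = 111195 m, cos φ = 0.524372): observed ΔN = -58.9 m, observed ΔE = -432.1 m.
Subtracting the expected shift leaves a residual of -58.9 − (-96) = 37.1 m north and -432.1 − (-420) = -12.1 m east.
Residual distance = √(37.1² + (-12.1)²) = 39.0 m.

39 m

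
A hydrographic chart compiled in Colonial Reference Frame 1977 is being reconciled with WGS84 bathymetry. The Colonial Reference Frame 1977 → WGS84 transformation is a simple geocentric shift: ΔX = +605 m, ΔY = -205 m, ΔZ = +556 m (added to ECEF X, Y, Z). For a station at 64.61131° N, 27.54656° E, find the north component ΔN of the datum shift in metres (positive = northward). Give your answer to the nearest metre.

ΔN = -161 m

The local north axis is (−sin φ cos λ, −sin φ sin λ, cos φ), giving ΔN = -484.607 + 85.650 + 238.389 = -160.57 m.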